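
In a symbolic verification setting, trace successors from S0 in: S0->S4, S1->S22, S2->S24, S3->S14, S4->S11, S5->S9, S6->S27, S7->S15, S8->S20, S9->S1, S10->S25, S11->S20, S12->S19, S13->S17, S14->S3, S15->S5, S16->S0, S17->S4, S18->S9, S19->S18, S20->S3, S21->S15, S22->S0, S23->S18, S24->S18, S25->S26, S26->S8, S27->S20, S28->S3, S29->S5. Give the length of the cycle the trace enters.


Trace from S0 until a state repeats:
  S0 -> S4 -> S11 -> S20 -> S3 -> S14 -> S3
S3 first seen at step 4, revisited at step 6.
Cycle length = 6 - 4 = 2

2


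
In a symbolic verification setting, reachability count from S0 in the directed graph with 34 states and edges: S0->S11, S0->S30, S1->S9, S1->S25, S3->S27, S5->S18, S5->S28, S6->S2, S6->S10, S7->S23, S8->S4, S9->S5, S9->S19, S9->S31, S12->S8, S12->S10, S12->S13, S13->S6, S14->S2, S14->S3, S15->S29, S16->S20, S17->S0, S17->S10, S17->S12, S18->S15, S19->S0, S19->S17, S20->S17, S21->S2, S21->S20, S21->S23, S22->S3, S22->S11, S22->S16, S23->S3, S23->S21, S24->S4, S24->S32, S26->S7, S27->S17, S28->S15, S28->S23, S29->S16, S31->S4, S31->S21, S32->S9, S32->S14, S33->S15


BFS from S0:
  layer 0: {S0}
  layer 1: {S11, S30}
Reachable set: {S0, S11, S30}
Count = 3

3


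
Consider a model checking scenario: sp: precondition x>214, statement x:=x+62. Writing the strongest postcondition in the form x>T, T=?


Formula: sp(P, x:=E) = exists old_x. (x = E[old_x/x]) AND P[old_x/x] (old_x is the value of x before the assignment; eliminate old_x by solving x = E[old_x/x] for old_x)
Step 1: Precondition P: x>214, i.e. old_x > 214
Step 2: Assignment gives x = old_x + 62, so old_x = x - 62
Step 3: Substitute into P: x - 62 > 214
Step 4: Simplify: x > 214+62 = 276

276


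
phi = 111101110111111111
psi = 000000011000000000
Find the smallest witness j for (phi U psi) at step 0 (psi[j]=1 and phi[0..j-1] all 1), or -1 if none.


(phi U psi) at 0: need smallest j with psi[j]=1 and phi[i]=1 for all i in [0,j).
Scan from step 0:
  step 0: phi=1, psi=0 -> continue
  step 1: phi=1, psi=0 -> continue
  step 2: phi=1, psi=0 -> continue
  step 3: phi=1, psi=0 -> continue
  step 4: phi=0 -> phi-prefix broken from here
  step 7: psi=1 but phi already failed -> not a witness
  step 8: psi=1 but phi already failed -> not a witness
  end of trace: no witness -> -1
Witness step = -1

-1


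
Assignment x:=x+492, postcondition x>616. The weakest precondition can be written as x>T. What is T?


Formula: wp(x:=E, P) = P[E/x] (substitute E for x in postcondition)
Step 1: Postcondition: x>616
Step 2: Substitute x+492 for x: x+492>616
Step 3: Solve for x: x > 616-492 = 124

124


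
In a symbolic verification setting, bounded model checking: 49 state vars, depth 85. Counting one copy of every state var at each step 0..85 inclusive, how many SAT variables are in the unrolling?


BMC unrolls to depth k, creating one copy of each state var for steps 0..k.
Step count = 85 + 1 = 86 (steps 0 through 85)
Vars per step = 49
Total = 49 * 86 = 4214

4214


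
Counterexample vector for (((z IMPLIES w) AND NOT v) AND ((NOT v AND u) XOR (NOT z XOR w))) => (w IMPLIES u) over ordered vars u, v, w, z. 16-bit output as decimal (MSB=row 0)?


F1 = (((z IMPLIES w) AND NOT v) AND ((NOT v AND u) XOR (NOT z XOR w)))
F2 = (w IMPLIES u)
Counterexample to F1=>F2 is where F1=1 and F2=0.
Evaluate each row (bits = u,v,w,z, MSB first):
  row 0 [0000]: F1=1 F2=1 -> F1&~F2 -> 0
  row 1 [0001]: F1=0 F2=1 -> F1&~F2 -> 0
  row 2 [0010]: F1=0 F2=0 -> F1&~F2 -> 0
  row 3 [0011]: F1=1 F2=0 -> F1&~F2 -> 1
  row 4 [0100]: F1=0 F2=1 -> F1&~F2 -> 0
  row 5 [0101]: F1=0 F2=1 -> F1&~F2 -> 0
  row 6 [0110]: F1=0 F2=0 -> F1&~F2 -> 0
  row 7 [0111]: F1=0 F2=0 -> F1&~F2 -> 0
  row 8 [1000]: F1=0 F2=1 -> F1&~F2 -> 0
  row 9 [1001]: F1=0 F2=1 -> F1&~F2 -> 0
  row 10 [1010]: F1=1 F2=1 -> F1&~F2 -> 0
  row 11 [1011]: F1=0 F2=1 -> F1&~F2 -> 0
  row 12 [1100]: F1=0 F2=1 -> F1&~F2 -> 0
  row 13 [1101]: F1=0 F2=1 -> F1&~F2 -> 0
  row 14 [1110]: F1=0 F2=1 -> F1&~F2 -> 0
  row 15 [1111]: F1=0 F2=1 -> F1&~F2 -> 0
Full result column, 4 rows per line (u,v fixed per line; w,z runs 00..11 left to right):
  rows 0-3 [u,v=00]: 0001  = hex 1
  rows 4-7 [u,v=01]: 0000  = hex 0
  rows 8-11 [u,v=10]: 0000  = hex 0
  rows 12-15 [u,v=11]: 0000  = hex 0
Counterexample vector (row 0 .. row 15) = 0001000000000000
Output column grouped in 4s = 0001 0000 0000 0000 = 0x1000
Convert to decimal digit by digit (value = value*16 + digit):
  1 -> 1
  1*16 + 0 = 16
  16*16 + 0 = 256
  256*16 + 0 = 4096
Decimal = 4096

4096


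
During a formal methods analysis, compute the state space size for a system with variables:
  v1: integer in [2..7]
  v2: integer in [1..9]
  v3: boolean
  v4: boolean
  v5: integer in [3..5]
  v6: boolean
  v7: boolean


State space = product of domain sizes of all variables.
Domain sizes:
  v1 (integer in [2..7]): 6
  v2 (integer in [1..9]): 9
  v3 (boolean): 2
  v4 (boolean): 2
  v5 (integer in [3..5]): 3
  v6 (boolean): 2
  v7 (boolean): 2
Product = 6 * 9 * 2 * 2 * 3 * 2 * 2 = 2592

2592


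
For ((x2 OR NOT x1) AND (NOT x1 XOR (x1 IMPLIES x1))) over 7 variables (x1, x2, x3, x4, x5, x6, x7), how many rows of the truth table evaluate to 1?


Formula: ((x2 OR NOT x1) AND (NOT x1 XOR (x1 IMPLIES x1))) over 7 vars (128 rows)
Evaluate each row (x1, x2, x3, x4, x5, x6, x7 as bits, MSB first):
  row 0 [0000000]: ((0 OR NOT 0) AND (NOT 0 XOR (0 IMPLIES 0))) -> 0
  row 1 [0000001]: ((0 OR NOT 0) AND (NOT 0 XOR (0 IMPLIES 0))) -> 0
  row 2 [0000010]: ((0 OR NOT 0) AND (NOT 0 XOR (0 IMPLIES 0))) -> 0
  row 3 [0000011]: ((0 OR NOT 0) AND (NOT 0 XOR (0 IMPLIES 0))) -> 0
  row 4 [0000100]: ((0 OR NOT 0) AND (NOT 0 XOR (0 IMPLIES 0))) -> 0
  (every remaining row is evaluated the same way; all 128 results are listed next)
Full result column, 8 rows per line (x1,x2,x3,x4 fixed per line; x5,x6,x7 runs 000..111 left to right):
  rows 0-7 [x1,x2,x3,x4=0000]: 00000000  (ones: 0)
  rows 8-15 [x1,x2,x3,x4=0001]: 00000000  (ones: 0)
  rows 16-23 [x1,x2,x3,x4=0010]: 00000000  (ones: 0)
  rows 24-31 [x1,x2,x3,x4=0011]: 00000000  (ones: 0)
  rows 32-39 [x1,x2,x3,x4=0100]: 00000000  (ones: 0)
  rows 40-47 [x1,x2,x3,x4=0101]: 00000000  (ones: 0)
  rows 48-55 [x1,x2,x3,x4=0110]: 00000000  (ones: 0)
  rows 56-63 [x1,x2,x3,x4=0111]: 00000000  (ones: 0)
  rows 64-71 [x1,x2,x3,x4=1000]: 00000000  (ones: 0)
  rows 72-79 [x1,x2,x3,x4=1001]: 00000000  (ones: 0)
  rows 80-87 [x1,x2,x3,x4=1010]: 00000000  (ones: 0)
  rows 88-95 [x1,x2,x3,x4=1011]: 00000000  (ones: 0)
  rows 96-103 [x1,x2,x3,x4=1100]: 11111111  (ones: 8)
  rows 104-111 [x1,x2,x3,x4=1101]: 11111111  (ones: 8)
  rows 112-119 [x1,x2,x3,x4=1110]: 11111111  (ones: 8)
  rows 120-127 [x1,x2,x3,x4=1111]: 11111111  (ones: 8)
Count of 1-rows = 0+0+0+0+0+0+0+0+0+0+0+0+8+8+8+8 = 32

32


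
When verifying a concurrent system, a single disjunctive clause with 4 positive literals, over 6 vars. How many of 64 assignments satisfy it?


Step 1: Total=2^6=64
Step 2: Unsat when all 4 false: 2^2=4
Step 3: Sat=64-4=60

60


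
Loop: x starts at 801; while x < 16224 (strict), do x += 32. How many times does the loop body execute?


Step 1: x goes from 801 toward 16224 by 32; the body runs while x<16224, so iterations = ceil((bound-start)/step)
Step 2: Distance=15423
Step 3: ceil(15423/32)=482

482


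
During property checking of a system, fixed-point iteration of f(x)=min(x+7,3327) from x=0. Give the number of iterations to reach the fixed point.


Step 1: x=0, cap=3327, increment=7
Step 2: x grows by 7 each step until capped at 3327; fixed point is x=3327
Step 3: iterations = ceil(3327/7) = 476

476


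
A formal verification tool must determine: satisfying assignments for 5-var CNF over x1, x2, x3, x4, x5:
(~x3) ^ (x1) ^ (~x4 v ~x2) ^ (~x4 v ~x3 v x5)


CNF with 4 clauses over 5 vars (32 assignments).
An assignment satisfies CNF iff every clause has >=1 true literal.
Check each row (bits = x1,x2,x3,x4,x5; clause T/F shown):
  row 0 [00000]: clauses=TFTT -> 0
  row 1 [00001]: clauses=TFTT -> 0
  row 2 [00010]: clauses=TFTT -> 0
  row 3 [00011]: clauses=TFTT -> 0
  row 4 [00100]: clauses=FFTT -> 0
  row 5 [00101]: clauses=FFTT -> 0
  row 6 [00110]: clauses=FFTF -> 0
  row 7 [00111]: clauses=FFTT -> 0
  row 8 [01000]: clauses=TFTT -> 0
  row 9 [01001]: clauses=TFTT -> 0
  row 10 [01010]: clauses=TFFT -> 0
  row 11 [01011]: clauses=TFFT -> 0
  row 12 [01100]: clauses=FFTT -> 0
  row 13 [01101]: clauses=FFTT -> 0
  row 14 [01110]: clauses=FFFF -> 0
  row 15 [01111]: clauses=FFFT -> 0
  row 16 [10000]: clauses=TTTT -> 1
  row 17 [10001]: clauses=TTTT -> 1
  row 18 [10010]: clauses=TTTT -> 1
  row 19 [10011]: clauses=TTTT -> 1
  row 20 [10100]: clauses=FTTT -> 0
  row 21 [10101]: clauses=FTTT -> 0
  row 22 [10110]: clauses=FTTF -> 0
  row 23 [10111]: clauses=FTTT -> 0
  row 24 [11000]: clauses=TTTT -> 1
  row 25 [11001]: clauses=TTTT -> 1
  row 26 [11010]: clauses=TTFT -> 0
  row 27 [11011]: clauses=TTFT -> 0
  row 28 [11100]: clauses=FTTT -> 0
  row 29 [11101]: clauses=FTTT -> 0
  row 30 [11110]: clauses=FTFF -> 0
  row 31 [11111]: clauses=FTFT -> 0
Full result column, 8 rows per line (x1,x2 fixed per line; x3,x4,x5 runs 000..111 left to right):
  rows 0-7 [x1,x2=00]: 00000000  (ones: 0)
  rows 8-15 [x1,x2=01]: 00000000  (ones: 0)
  rows 16-23 [x1,x2=10]: 11110000  (ones: 4)
  rows 24-31 [x1,x2=11]: 11000000  (ones: 2)
Satisfying assignments = 0+0+4+2 = 6

6


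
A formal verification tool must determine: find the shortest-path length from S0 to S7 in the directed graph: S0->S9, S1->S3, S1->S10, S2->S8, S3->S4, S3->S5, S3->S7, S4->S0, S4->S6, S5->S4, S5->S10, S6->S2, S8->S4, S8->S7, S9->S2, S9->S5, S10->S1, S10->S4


BFS layer-by-layer from S0:
  dist 0: {S0}
  dist 1: {S9}
  dist 2: {S2, S5}
  dist 3: {S4, S8, S10}
  dist 4: {S1, S6, S7}
  -> S7 reached at distance 4
Shortest path length = 4

4


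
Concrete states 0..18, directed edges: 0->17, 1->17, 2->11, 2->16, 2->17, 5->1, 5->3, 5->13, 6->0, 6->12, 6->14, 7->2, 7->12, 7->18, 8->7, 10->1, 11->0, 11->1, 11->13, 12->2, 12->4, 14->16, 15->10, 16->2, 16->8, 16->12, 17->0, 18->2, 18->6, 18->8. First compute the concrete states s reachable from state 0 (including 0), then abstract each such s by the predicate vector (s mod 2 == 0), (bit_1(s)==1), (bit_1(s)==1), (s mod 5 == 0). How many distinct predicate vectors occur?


BFS from 0:
Concrete reachable: {0, 17}
Abstract via predicates (s mod 2 == 0), (bit_1(s)==1), (bit_1(s)==1), (s mod 5 == 0):
  (0,0,0,0) <- {17}
  (1,0,0,1) <- {0}
Distinct abstract states = 2

2


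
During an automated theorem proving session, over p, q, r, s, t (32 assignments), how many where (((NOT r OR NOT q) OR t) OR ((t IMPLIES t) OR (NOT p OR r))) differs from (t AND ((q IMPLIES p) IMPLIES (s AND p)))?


F1 = (((NOT r OR NOT q) OR t) OR ((t IMPLIES t) OR (NOT p OR r)))
F2 = (t AND ((q IMPLIES p) IMPLIES (s AND p)))
Evaluate both on each of 32 rows (bits = p,q,r,s,t):
  row 0 [00000]: F1=1 F2=0 (differ) -> 1
  row 1 [00001]: F1=1 F2=0 (differ) -> 1
  row 2 [00010]: F1=1 F2=0 (differ) -> 1
  row 3 [00011]: F1=1 F2=0 (differ) -> 1
  row 4 [00100]: F1=1 F2=0 (differ) -> 1
  row 5 [00101]: F1=1 F2=0 (differ) -> 1
  row 6 [00110]: F1=1 F2=0 (differ) -> 1
  row 7 [00111]: F1=1 F2=0 (differ) -> 1
  row 8 [01000]: F1=1 F2=0 (differ) -> 1
  row 9 [01001]: F1=1 F2=1 -> 0
  row 10 [01010]: F1=1 F2=0 (differ) -> 1
  row 11 [01011]: F1=1 F2=1 -> 0
  row 12 [01100]: F1=1 F2=0 (differ) -> 1
  row 13 [01101]: F1=1 F2=1 -> 0
  row 14 [01110]: F1=1 F2=0 (differ) -> 1
  row 15 [01111]: F1=1 F2=1 -> 0
  row 16 [10000]: F1=1 F2=0 (differ) -> 1
  row 17 [10001]: F1=1 F2=0 (differ) -> 1
  row 18 [10010]: F1=1 F2=0 (differ) -> 1
  row 19 [10011]: F1=1 F2=1 -> 0
  row 20 [10100]: F1=1 F2=0 (differ) -> 1
  row 21 [10101]: F1=1 F2=0 (differ) -> 1
  row 22 [10110]: F1=1 F2=0 (differ) -> 1
  row 23 [10111]: F1=1 F2=1 -> 0
  row 24 [11000]: F1=1 F2=0 (differ) -> 1
  row 25 [11001]: F1=1 F2=0 (differ) -> 1
  row 26 [11010]: F1=1 F2=0 (differ) -> 1
  row 27 [11011]: F1=1 F2=1 -> 0
  row 28 [11100]: F1=1 F2=0 (differ) -> 1
  row 29 [11101]: F1=1 F2=0 (differ) -> 1
  row 30 [11110]: F1=1 F2=0 (differ) -> 1
  row 31 [11111]: F1=1 F2=1 -> 0
Full result column, 8 rows per line (p,q fixed per line; r,s,t runs 000..111 left to right):
  rows 0-7 [p,q=00]: 11111111  (ones: 8)
  rows 8-15 [p,q=01]: 10101010  (ones: 4)
  rows 16-23 [p,q=10]: 11101110  (ones: 6)
  rows 24-31 [p,q=11]: 11101110  (ones: 6)
Disagreements = 8+4+6+6 = 24

24


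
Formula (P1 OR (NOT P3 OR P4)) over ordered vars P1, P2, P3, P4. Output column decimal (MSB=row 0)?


Formula: (P1 OR (NOT P3 OR P4)) over P1, P2, P3, P4 (16 rows)
Evaluate each row (bits = P1,P2,P3,P4, MSB first):
  row 0 [0000]: (0 OR (NOT 0 OR 0)) -> 1
  row 1 [0001]: (0 OR (NOT 0 OR 1)) -> 1
  row 2 [0010]: (0 OR (NOT 1 OR 0)) -> 0
  row 3 [0011]: (0 OR (NOT 1 OR 1)) -> 1
  row 4 [0100]: (0 OR (NOT 0 OR 0)) -> 1
  row 5 [0101]: (0 OR (NOT 0 OR 1)) -> 1
  row 6 [0110]: (0 OR (NOT 1 OR 0)) -> 0
  row 7 [0111]: (0 OR (NOT 1 OR 1)) -> 1
  row 8 [1000]: (1 OR (NOT 0 OR 0)) -> 1
  row 9 [1001]: (1 OR (NOT 0 OR 1)) -> 1
  row 10 [1010]: (1 OR (NOT 1 OR 0)) -> 1
  row 11 [1011]: (1 OR (NOT 1 OR 1)) -> 1
  row 12 [1100]: (1 OR (NOT 0 OR 0)) -> 1
  row 13 [1101]: (1 OR (NOT 0 OR 1)) -> 1
  row 14 [1110]: (1 OR (NOT 1 OR 0)) -> 1
  row 15 [1111]: (1 OR (NOT 1 OR 1)) -> 1
Full result column, 4 rows per line (P1,P2 fixed per line; P3,P4 runs 00..11 left to right):
  rows 0-3 [P1,P2=00]: 1101  = hex D
  rows 4-7 [P1,P2=01]: 1101  = hex D
  rows 8-11 [P1,P2=10]: 1111  = hex F
  rows 12-15 [P1,P2=11]: 1111  = hex F
Output column (row 0 .. row 15) = 1101110111111111
Output column grouped in 4s = 1101 1101 1111 1111 = 0xDDFF
Convert to decimal digit by digit (value = value*16 + digit):
  D -> 13
  13*16 + 13 (D) = 221
  221*16 + 15 (F) = 3551
  3551*16 + 15 (F) = 56831
Decimal = 56831

56831


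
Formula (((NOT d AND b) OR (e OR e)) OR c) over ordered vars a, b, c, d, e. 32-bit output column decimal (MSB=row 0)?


Formula: (((NOT d AND b) OR (e OR e)) OR c) over a, b, c, d, e (32 rows)
Evaluate each row (bits = a,b,c,d,e, MSB first):
  row 0 [00000]: (((NOT 0 AND 0) OR (0 OR 0)) OR 0) -> 0
  row 1 [00001]: (((NOT 0 AND 0) OR (1 OR 1)) OR 0) -> 1
  row 2 [00010]: (((NOT 1 AND 0) OR (0 OR 0)) OR 0) -> 0
  row 3 [00011]: (((NOT 1 AND 0) OR (1 OR 1)) OR 0) -> 1
  row 4 [00100]: (((NOT 0 AND 0) OR (0 OR 0)) OR 1) -> 1
  row 5 [00101]: (((NOT 0 AND 0) OR (1 OR 1)) OR 1) -> 1
  row 6 [00110]: (((NOT 1 AND 0) OR (0 OR 0)) OR 1) -> 1
  row 7 [00111]: (((NOT 1 AND 0) OR (1 OR 1)) OR 1) -> 1
  row 8 [01000]: (((NOT 0 AND 1) OR (0 OR 0)) OR 0) -> 1
  row 9 [01001]: (((NOT 0 AND 1) OR (1 OR 1)) OR 0) -> 1
  row 10 [01010]: (((NOT 1 AND 1) OR (0 OR 0)) OR 0) -> 0
  row 11 [01011]: (((NOT 1 AND 1) OR (1 OR 1)) OR 0) -> 1
  row 12 [01100]: (((NOT 0 AND 1) OR (0 OR 0)) OR 1) -> 1
  row 13 [01101]: (((NOT 0 AND 1) OR (1 OR 1)) OR 1) -> 1
  row 14 [01110]: (((NOT 1 AND 1) OR (0 OR 0)) OR 1) -> 1
  row 15 [01111]: (((NOT 1 AND 1) OR (1 OR 1)) OR 1) -> 1
  row 16 [10000]: (((NOT 0 AND 0) OR (0 OR 0)) OR 0) -> 0
  row 17 [10001]: (((NOT 0 AND 0) OR (1 OR 1)) OR 0) -> 1
  row 18 [10010]: (((NOT 1 AND 0) OR (0 OR 0)) OR 0) -> 0
  row 19 [10011]: (((NOT 1 AND 0) OR (1 OR 1)) OR 0) -> 1
  row 20 [10100]: (((NOT 0 AND 0) OR (0 OR 0)) OR 1) -> 1
  row 21 [10101]: (((NOT 0 AND 0) OR (1 OR 1)) OR 1) -> 1
  row 22 [10110]: (((NOT 1 AND 0) OR (0 OR 0)) OR 1) -> 1
  row 23 [10111]: (((NOT 1 AND 0) OR (1 OR 1)) OR 1) -> 1
  row 24 [11000]: (((NOT 0 AND 1) OR (0 OR 0)) OR 0) -> 1
  row 25 [11001]: (((NOT 0 AND 1) OR (1 OR 1)) OR 0) -> 1
  row 26 [11010]: (((NOT 1 AND 1) OR (0 OR 0)) OR 0) -> 0
  row 27 [11011]: (((NOT 1 AND 1) OR (1 OR 1)) OR 0) -> 1
  row 28 [11100]: (((NOT 0 AND 1) OR (0 OR 0)) OR 1) -> 1
  row 29 [11101]: (((NOT 0 AND 1) OR (1 OR 1)) OR 1) -> 1
  row 30 [11110]: (((NOT 1 AND 1) OR (0 OR 0)) OR 1) -> 1
  row 31 [11111]: (((NOT 1 AND 1) OR (1 OR 1)) OR 1) -> 1
Full result column, 4 rows per line (a,b,c fixed per line; d,e runs 00..11 left to right):
  rows 0-3 [a,b,c=000]: 0101  = hex 5
  rows 4-7 [a,b,c=001]: 1111  = hex F
  rows 8-11 [a,b,c=010]: 1101  = hex D
  rows 12-15 [a,b,c=011]: 1111  = hex F
  rows 16-19 [a,b,c=100]: 0101  = hex 5
  rows 20-23 [a,b,c=101]: 1111  = hex F
  rows 24-27 [a,b,c=110]: 1101  = hex D
  rows 28-31 [a,b,c=111]: 1111  = hex F
Output column (row 0 .. row 31) = 01011111110111110101111111011111
Output column grouped in 4s = 0101 1111 1101 1111 0101 1111 1101 1111 = 0x5FDF5FDF
Convert to decimal digit by digit (value = value*16 + digit):
  5 -> 5
  5*16 + 15 (F) = 95
  95*16 + 13 (D) = 1533
  1533*16 + 15 (F) = 24543
  24543*16 + 5 = 392693
  392693*16 + 15 (F) = 6283103
  6283103*16 + 13 (D) = 100529661
  100529661*16 + 15 (F) = 1608474591
Decimal = 1608474591

1608474591


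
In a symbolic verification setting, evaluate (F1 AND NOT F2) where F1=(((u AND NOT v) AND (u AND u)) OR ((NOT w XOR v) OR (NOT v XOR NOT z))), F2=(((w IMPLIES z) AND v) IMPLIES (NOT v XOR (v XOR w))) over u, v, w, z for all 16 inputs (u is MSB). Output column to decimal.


F1 = (((u AND NOT v) AND (u AND u)) OR ((NOT w XOR v) OR (NOT v XOR NOT z)))
F2 = (((w IMPLIES z) AND v) IMPLIES (NOT v XOR (v XOR w)))
Counterexample to F1=>F2 is where F1=1 and F2=0.
Evaluate each row (bits = u,v,w,z, MSB first):
  row 0 [0000]: F1=1 F2=1 -> F1&~F2 -> 0
  row 1 [0001]: F1=1 F2=1 -> F1&~F2 -> 0
  row 2 [0010]: F1=0 F2=1 -> F1&~F2 -> 0
  row 3 [0011]: F1=1 F2=1 -> F1&~F2 -> 0
  row 4 [0100]: F1=1 F2=1 -> F1&~F2 -> 0
  row 5 [0101]: F1=0 F2=1 -> F1&~F2 -> 0
  row 6 [0110]: F1=1 F2=1 -> F1&~F2 -> 0
  row 7 [0111]: F1=1 F2=0 -> F1&~F2 -> 1
  row 8 [1000]: F1=1 F2=1 -> F1&~F2 -> 0
  row 9 [1001]: F1=1 F2=1 -> F1&~F2 -> 0
  row 10 [1010]: F1=1 F2=1 -> F1&~F2 -> 0
  row 11 [1011]: F1=1 F2=1 -> F1&~F2 -> 0
  row 12 [1100]: F1=1 F2=1 -> F1&~F2 -> 0
  row 13 [1101]: F1=0 F2=1 -> F1&~F2 -> 0
  row 14 [1110]: F1=1 F2=1 -> F1&~F2 -> 0
  row 15 [1111]: F1=1 F2=0 -> F1&~F2 -> 1
Full result column, 4 rows per line (u,v fixed per line; w,z runs 00..11 left to right):
  rows 0-3 [u,v=00]: 0000  = hex 0
  rows 4-7 [u,v=01]: 0001  = hex 1
  rows 8-11 [u,v=10]: 0000  = hex 0
  rows 12-15 [u,v=11]: 0001  = hex 1
Counterexample vector (row 0 .. row 15) = 0000000100000001
Output column grouped in 4s = 0000 0001 0000 0001 = 0x0101
Convert to decimal digit by digit (value = value*16 + digit):
  0 -> 0
  0*16 + 1 = 1
  1*16 + 0 = 16
  16*16 + 1 = 257
Decimal = 257

257


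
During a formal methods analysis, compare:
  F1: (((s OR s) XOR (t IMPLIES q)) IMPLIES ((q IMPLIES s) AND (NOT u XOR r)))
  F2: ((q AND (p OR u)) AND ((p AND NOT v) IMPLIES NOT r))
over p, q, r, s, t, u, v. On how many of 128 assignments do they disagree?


F1 = (((s OR s) XOR (t IMPLIES q)) IMPLIES ((q IMPLIES s) AND (NOT u XOR r)))
F2 = ((q AND (p OR u)) AND ((p AND NOT v) IMPLIES NOT r))
Evaluate both on each of 128 rows (bits = p,q,r,s,t,u,v):
  row 0 [0000000]: F1=1 F2=0 (differ) -> 1
  row 1 [0000001]: F1=1 F2=0 (differ) -> 1
  row 2 [0000010]: F1=0 F2=0 -> 0
  row 3 [0000011]: F1=0 F2=0 -> 0
  row 4 [0000100]: F1=1 F2=0 (differ) -> 1
  (every remaining row is evaluated the same way; all 128 results are listed next)
Full result column, 8 rows per line (p,q,r,s fixed per line; t,u,v runs 000..111 left to right):
  rows 0-7 [p,q,r,s=0000]: 11001111  (ones: 6)
  rows 8-15 [p,q,r,s=0001]: 11111100  (ones: 6)
  rows 16-23 [p,q,r,s=0010]: 00111111  (ones: 6)
  rows 24-31 [p,q,r,s=0011]: 11110011  (ones: 6)
  rows 32-39 [p,q,r,s=0100]: 00110011  (ones: 4)
  rows 40-47 [p,q,r,s=0101]: 11001100  (ones: 4)
  rows 48-55 [p,q,r,s=0110]: 00110011  (ones: 4)
  rows 56-63 [p,q,r,s=0111]: 11001100  (ones: 4)
  rows 64-71 [p,q,r,s=1000]: 11001111  (ones: 6)
  rows 72-79 [p,q,r,s=1001]: 11111100  (ones: 6)
  rows 80-87 [p,q,r,s=1010]: 00111111  (ones: 6)
  rows 88-95 [p,q,r,s=1011]: 11110011  (ones: 6)
  rows 96-103 [p,q,r,s=1100]: 11111111  (ones: 8)
  rows 104-111 [p,q,r,s=1101]: 00000000  (ones: 0)
  rows 112-119 [p,q,r,s=1110]: 01010101  (ones: 4)
  rows 120-127 [p,q,r,s=1111]: 10101010  (ones: 4)
Disagreements = 6+6+6+6+4+4+4+4+6+6+6+6+8+0+4+4 = 80

80


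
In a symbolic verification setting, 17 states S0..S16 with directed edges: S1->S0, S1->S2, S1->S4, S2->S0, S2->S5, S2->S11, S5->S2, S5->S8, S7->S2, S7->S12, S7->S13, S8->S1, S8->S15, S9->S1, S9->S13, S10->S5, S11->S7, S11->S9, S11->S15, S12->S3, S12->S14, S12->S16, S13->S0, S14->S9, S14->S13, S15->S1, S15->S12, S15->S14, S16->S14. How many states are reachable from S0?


BFS from S0:
  layer 0: {S0}
Reachable set: {S0}
Count = 1

1


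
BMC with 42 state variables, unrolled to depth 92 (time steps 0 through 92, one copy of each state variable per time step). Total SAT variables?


BMC unrolls to depth k, creating one copy of each state var for steps 0..k.
Step count = 92 + 1 = 93 (steps 0 through 92)
Vars per step = 42
Total = 42 * 93 = 3906

3906


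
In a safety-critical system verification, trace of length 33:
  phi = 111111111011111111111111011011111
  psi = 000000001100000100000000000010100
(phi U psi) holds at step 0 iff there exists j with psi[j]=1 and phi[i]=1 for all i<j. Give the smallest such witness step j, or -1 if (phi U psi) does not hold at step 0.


(phi U psi) at 0: need smallest j with psi[j]=1 and phi[i]=1 for all i in [0,j).
Scan from step 0:
  step 0: phi=1, psi=0 -> continue
  step 1: phi=1, psi=0 -> continue
  step 2: phi=1, psi=0 -> continue
  step 3: phi=1, psi=0 -> continue
  step 8: psi=1 and phi held for [0,8) -> witness found
Witness step = 8

8


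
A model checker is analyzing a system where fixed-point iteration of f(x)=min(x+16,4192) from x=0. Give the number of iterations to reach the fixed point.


Step 1: x=0, cap=4192, increment=16
Step 2: x grows by 16 each step until capped at 4192; fixed point is x=4192
Step 3: iterations = ceil(4192/16) = 262

262


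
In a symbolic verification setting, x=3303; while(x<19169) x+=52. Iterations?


Step 1: x goes from 3303 toward 19169 by 52; the body runs while x<19169, so iterations = ceil((bound-start)/step)
Step 2: Distance=15866
Step 3: ceil(15866/52)=306

306


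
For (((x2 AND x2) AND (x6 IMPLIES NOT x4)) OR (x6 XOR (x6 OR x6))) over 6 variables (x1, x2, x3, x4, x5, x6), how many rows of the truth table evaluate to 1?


Formula: (((x2 AND x2) AND (x6 IMPLIES NOT x4)) OR (x6 XOR (x6 OR x6))) over 6 vars (64 rows)
Evaluate each row (x1, x2, x3, x4, x5, x6 as bits, MSB first):
  row 0 [000000]: (((0 AND 0) AND (0 IMPLIES NOT 0)) OR (0 XOR (0 OR 0))) -> 0
  row 1 [000001]: (((0 AND 0) AND (1 IMPLIES NOT 0)) OR (1 XOR (1 OR 1))) -> 0
  row 2 [000010]: (((0 AND 0) AND (0 IMPLIES NOT 0)) OR (0 XOR (0 OR 0))) -> 0
  row 3 [000011]: (((0 AND 0) AND (1 IMPLIES NOT 0)) OR (1 XOR (1 OR 1))) -> 0
  row 4 [000100]: (((0 AND 0) AND (0 IMPLIES NOT 1)) OR (0 XOR (0 OR 0))) -> 0
  (every remaining row is evaluated the same way; all 64 results are listed next)
Full result column, 8 rows per line (x1,x2,x3 fixed per line; x4,x5,x6 runs 000..111 left to right):
  rows 0-7 [x1,x2,x3=000]: 00000000  (ones: 0)
  rows 8-15 [x1,x2,x3=001]: 00000000  (ones: 0)
  rows 16-23 [x1,x2,x3=010]: 11111010  (ones: 6)
  rows 24-31 [x1,x2,x3=011]: 11111010  (ones: 6)
  rows 32-39 [x1,x2,x3=100]: 00000000  (ones: 0)
  rows 40-47 [x1,x2,x3=101]: 00000000  (ones: 0)
  rows 48-55 [x1,x2,x3=110]: 11111010  (ones: 6)
  rows 56-63 [x1,x2,x3=111]: 11111010  (ones: 6)
Count of 1-rows = 0+0+6+6+0+0+6+6 = 24

24


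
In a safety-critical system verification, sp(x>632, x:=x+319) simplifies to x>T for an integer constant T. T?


Formula: sp(P, x:=E) = exists old_x. (x = E[old_x/x]) AND P[old_x/x] (old_x is the value of x before the assignment; eliminate old_x by solving x = E[old_x/x] for old_x)
Step 1: Precondition P: x>632, i.e. old_x > 632
Step 2: Assignment gives x = old_x + 319, so old_x = x - 319
Step 3: Substitute into P: x - 319 > 632
Step 4: Simplify: x > 632+319 = 951

951


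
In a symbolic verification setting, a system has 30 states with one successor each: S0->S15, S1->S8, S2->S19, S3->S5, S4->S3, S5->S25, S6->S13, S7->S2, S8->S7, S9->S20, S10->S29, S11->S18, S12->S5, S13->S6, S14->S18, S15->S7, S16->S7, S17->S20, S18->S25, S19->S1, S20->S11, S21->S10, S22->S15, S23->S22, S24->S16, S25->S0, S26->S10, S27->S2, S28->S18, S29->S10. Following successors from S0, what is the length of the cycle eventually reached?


Trace from S0 until a state repeats:
  S0 -> S15 -> S7 -> S2 -> S19 -> S1 -> S8 -> S7
S7 first seen at step 2, revisited at step 7.
Cycle length = 7 - 2 = 5

5


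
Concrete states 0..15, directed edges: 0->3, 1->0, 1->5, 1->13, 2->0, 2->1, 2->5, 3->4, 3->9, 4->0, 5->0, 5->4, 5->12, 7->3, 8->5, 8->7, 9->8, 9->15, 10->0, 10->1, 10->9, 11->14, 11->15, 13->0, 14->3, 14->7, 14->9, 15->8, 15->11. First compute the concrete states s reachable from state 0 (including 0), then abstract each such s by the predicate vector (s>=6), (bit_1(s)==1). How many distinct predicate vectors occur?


BFS from 0:
Concrete reachable: {0, 3, 4, 5, 7, 8, 9, 11, 12, 14, 15}
Abstract via predicates (s>=6), (bit_1(s)==1):
  (0,0) <- {0, 4, 5}
  (0,1) <- {3}
  (1,0) <- {8, 9, 12}
  (1,1) <- {7, 11, 14, 15}
Distinct abstract states = 4

4


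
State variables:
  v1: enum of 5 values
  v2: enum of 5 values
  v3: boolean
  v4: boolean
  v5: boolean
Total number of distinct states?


State space = product of domain sizes of all variables.
Domain sizes:
  v1 (enum of 5 values): 5
  v2 (enum of 5 values): 5
  v3 (boolean): 2
  v4 (boolean): 2
  v5 (boolean): 2
Product = 5 * 5 * 2 * 2 * 2 = 200

200


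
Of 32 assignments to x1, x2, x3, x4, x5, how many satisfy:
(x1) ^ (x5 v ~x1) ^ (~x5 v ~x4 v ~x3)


CNF with 3 clauses over 5 vars (32 assignments).
An assignment satisfies CNF iff every clause has >=1 true literal.
Check each row (bits = x1,x2,x3,x4,x5; clause T/F shown):
  row 0 [00000]: clauses=FTT -> 0
  row 1 [00001]: clauses=FTT -> 0
  row 2 [00010]: clauses=FTT -> 0
  row 3 [00011]: clauses=FTT -> 0
  row 4 [00100]: clauses=FTT -> 0
  row 5 [00101]: clauses=FTT -> 0
  row 6 [00110]: clauses=FTT -> 0
  row 7 [00111]: clauses=FTF -> 0
  row 8 [01000]: clauses=FTT -> 0
  row 9 [01001]: clauses=FTT -> 0
  row 10 [01010]: clauses=FTT -> 0
  row 11 [01011]: clauses=FTT -> 0
  row 12 [01100]: clauses=FTT -> 0
  row 13 [01101]: clauses=FTT -> 0
  row 14 [01110]: clauses=FTT -> 0
  row 15 [01111]: clauses=FTF -> 0
  row 16 [10000]: clauses=TFT -> 0
  row 17 [10001]: clauses=TTT -> 1
  row 18 [10010]: clauses=TFT -> 0
  row 19 [10011]: clauses=TTT -> 1
  row 20 [10100]: clauses=TFT -> 0
  row 21 [10101]: clauses=TTT -> 1
  row 22 [10110]: clauses=TFT -> 0
  row 23 [10111]: clauses=TTF -> 0
  row 24 [11000]: clauses=TFT -> 0
  row 25 [11001]: clauses=TTT -> 1
  row 26 [11010]: clauses=TFT -> 0
  row 27 [11011]: clauses=TTT -> 1
  row 28 [11100]: clauses=TFT -> 0
  row 29 [11101]: clauses=TTT -> 1
  row 30 [11110]: clauses=TFT -> 0
  row 31 [11111]: clauses=TTF -> 0
Full result column, 8 rows per line (x1,x2 fixed per line; x3,x4,x5 runs 000..111 left to right):
  rows 0-7 [x1,x2=00]: 00000000  (ones: 0)
  rows 8-15 [x1,x2=01]: 00000000  (ones: 0)
  rows 16-23 [x1,x2=10]: 01010100  (ones: 3)
  rows 24-31 [x1,x2=11]: 01010100  (ones: 3)
Satisfying assignments = 0+0+3+3 = 6

6


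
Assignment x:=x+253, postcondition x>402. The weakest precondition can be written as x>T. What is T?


Formula: wp(x:=E, P) = P[E/x] (substitute E for x in postcondition)
Step 1: Postcondition: x>402
Step 2: Substitute x+253 for x: x+253>402
Step 3: Solve for x: x > 402-253 = 149

149


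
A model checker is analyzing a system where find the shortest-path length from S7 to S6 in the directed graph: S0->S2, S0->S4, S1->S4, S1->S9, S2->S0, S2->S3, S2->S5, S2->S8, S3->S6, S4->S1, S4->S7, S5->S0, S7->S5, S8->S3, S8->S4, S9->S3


BFS layer-by-layer from S7:
  dist 0: {S7}
  dist 1: {S5}
  dist 2: {S0}
  dist 3: {S2, S4}
  dist 4: {S1, S3, S8}
  dist 5: {S6, S9}
  -> S6 reached at distance 5
Shortest path length = 5

5


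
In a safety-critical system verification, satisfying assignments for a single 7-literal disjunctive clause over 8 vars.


Step 1: Total=2^8=256
Step 2: Unsat when all 7 false: 2^1=2
Step 3: Sat=256-2=254

254


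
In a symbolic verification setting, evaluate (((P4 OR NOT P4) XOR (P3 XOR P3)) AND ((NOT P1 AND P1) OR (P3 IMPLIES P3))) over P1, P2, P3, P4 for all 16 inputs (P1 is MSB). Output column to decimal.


Formula: (((P4 OR NOT P4) XOR (P3 XOR P3)) AND ((NOT P1 AND P1) OR (P3 IMPLIES P3))) over P1, P2, P3, P4 (16 rows)
Evaluate each row (bits = P1,P2,P3,P4, MSB first):
  row 0 [0000]: (((0 OR NOT 0) XOR (0 XOR 0)) AND ((NOT 0 AND 0) OR (0 IMPLIES 0))) -> 1
  row 1 [0001]: (((1 OR NOT 1) XOR (0 XOR 0)) AND ((NOT 0 AND 0) OR (0 IMPLIES 0))) -> 1
  row 2 [0010]: (((0 OR NOT 0) XOR (1 XOR 1)) AND ((NOT 0 AND 0) OR (1 IMPLIES 1))) -> 1
  row 3 [0011]: (((1 OR NOT 1) XOR (1 XOR 1)) AND ((NOT 0 AND 0) OR (1 IMPLIES 1))) -> 1
  row 4 [0100]: (((0 OR NOT 0) XOR (0 XOR 0)) AND ((NOT 0 AND 0) OR (0 IMPLIES 0))) -> 1
  row 5 [0101]: (((1 OR NOT 1) XOR (0 XOR 0)) AND ((NOT 0 AND 0) OR (0 IMPLIES 0))) -> 1
  row 6 [0110]: (((0 OR NOT 0) XOR (1 XOR 1)) AND ((NOT 0 AND 0) OR (1 IMPLIES 1))) -> 1
  row 7 [0111]: (((1 OR NOT 1) XOR (1 XOR 1)) AND ((NOT 0 AND 0) OR (1 IMPLIES 1))) -> 1
  row 8 [1000]: (((0 OR NOT 0) XOR (0 XOR 0)) AND ((NOT 1 AND 1) OR (0 IMPLIES 0))) -> 1
  row 9 [1001]: (((1 OR NOT 1) XOR (0 XOR 0)) AND ((NOT 1 AND 1) OR (0 IMPLIES 0))) -> 1
  row 10 [1010]: (((0 OR NOT 0) XOR (1 XOR 1)) AND ((NOT 1 AND 1) OR (1 IMPLIES 1))) -> 1
  row 11 [1011]: (((1 OR NOT 1) XOR (1 XOR 1)) AND ((NOT 1 AND 1) OR (1 IMPLIES 1))) -> 1
  row 12 [1100]: (((0 OR NOT 0) XOR (0 XOR 0)) AND ((NOT 1 AND 1) OR (0 IMPLIES 0))) -> 1
  row 13 [1101]: (((1 OR NOT 1) XOR (0 XOR 0)) AND ((NOT 1 AND 1) OR (0 IMPLIES 0))) -> 1
  row 14 [1110]: (((0 OR NOT 0) XOR (1 XOR 1)) AND ((NOT 1 AND 1) OR (1 IMPLIES 1))) -> 1
  row 15 [1111]: (((1 OR NOT 1) XOR (1 XOR 1)) AND ((NOT 1 AND 1) OR (1 IMPLIES 1))) -> 1
Full result column, 4 rows per line (P1,P2 fixed per line; P3,P4 runs 00..11 left to right):
  rows 0-3 [P1,P2=00]: 1111  = hex F
  rows 4-7 [P1,P2=01]: 1111  = hex F
  rows 8-11 [P1,P2=10]: 1111  = hex F
  rows 12-15 [P1,P2=11]: 1111  = hex F
Output column (row 0 .. row 15) = 1111111111111111
Output column grouped in 4s = 1111 1111 1111 1111 = 0xFFFF
Convert to decimal digit by digit (value = value*16 + digit):
  F -> 15
  15*16 + 15 (F) = 255
  255*16 + 15 (F) = 4095
  4095*16 + 15 (F) = 65535
Decimal = 65535

65535


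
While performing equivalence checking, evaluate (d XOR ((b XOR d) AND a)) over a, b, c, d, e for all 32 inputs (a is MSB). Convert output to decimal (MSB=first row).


Formula: (d XOR ((b XOR d) AND a)) over a, b, c, d, e (32 rows)
Evaluate each row (bits = a,b,c,d,e, MSB first):
  row 0 [00000]: (0 XOR ((0 XOR 0) AND 0)) -> 0
  row 1 [00001]: (0 XOR ((0 XOR 0) AND 0)) -> 0
  row 2 [00010]: (1 XOR ((0 XOR 1) AND 0)) -> 1
  row 3 [00011]: (1 XOR ((0 XOR 1) AND 0)) -> 1
  row 4 [00100]: (0 XOR ((0 XOR 0) AND 0)) -> 0
  row 5 [00101]: (0 XOR ((0 XOR 0) AND 0)) -> 0
  row 6 [00110]: (1 XOR ((0 XOR 1) AND 0)) -> 1
  row 7 [00111]: (1 XOR ((0 XOR 1) AND 0)) -> 1
  row 8 [01000]: (0 XOR ((1 XOR 0) AND 0)) -> 0
  row 9 [01001]: (0 XOR ((1 XOR 0) AND 0)) -> 0
  row 10 [01010]: (1 XOR ((1 XOR 1) AND 0)) -> 1
  row 11 [01011]: (1 XOR ((1 XOR 1) AND 0)) -> 1
  row 12 [01100]: (0 XOR ((1 XOR 0) AND 0)) -> 0
  row 13 [01101]: (0 XOR ((1 XOR 0) AND 0)) -> 0
  row 14 [01110]: (1 XOR ((1 XOR 1) AND 0)) -> 1
  row 15 [01111]: (1 XOR ((1 XOR 1) AND 0)) -> 1
  row 16 [10000]: (0 XOR ((0 XOR 0) AND 1)) -> 0
  row 17 [10001]: (0 XOR ((0 XOR 0) AND 1)) -> 0
  row 18 [10010]: (1 XOR ((0 XOR 1) AND 1)) -> 0
  row 19 [10011]: (1 XOR ((0 XOR 1) AND 1)) -> 0
  row 20 [10100]: (0 XOR ((0 XOR 0) AND 1)) -> 0
  row 21 [10101]: (0 XOR ((0 XOR 0) AND 1)) -> 0
  row 22 [10110]: (1 XOR ((0 XOR 1) AND 1)) -> 0
  row 23 [10111]: (1 XOR ((0 XOR 1) AND 1)) -> 0
  row 24 [11000]: (0 XOR ((1 XOR 0) AND 1)) -> 1
  row 25 [11001]: (0 XOR ((1 XOR 0) AND 1)) -> 1
  row 26 [11010]: (1 XOR ((1 XOR 1) AND 1)) -> 1
  row 27 [11011]: (1 XOR ((1 XOR 1) AND 1)) -> 1
  row 28 [11100]: (0 XOR ((1 XOR 0) AND 1)) -> 1
  row 29 [11101]: (0 XOR ((1 XOR 0) AND 1)) -> 1
  row 30 [11110]: (1 XOR ((1 XOR 1) AND 1)) -> 1
  row 31 [11111]: (1 XOR ((1 XOR 1) AND 1)) -> 1
Full result column, 4 rows per line (a,b,c fixed per line; d,e runs 00..11 left to right):
  rows 0-3 [a,b,c=000]: 0011  = hex 3
  rows 4-7 [a,b,c=001]: 0011  = hex 3
  rows 8-11 [a,b,c=010]: 0011  = hex 3
  rows 12-15 [a,b,c=011]: 0011  = hex 3
  rows 16-19 [a,b,c=100]: 0000  = hex 0
  rows 20-23 [a,b,c=101]: 0000  = hex 0
  rows 24-27 [a,b,c=110]: 1111  = hex F
  rows 28-31 [a,b,c=111]: 1111  = hex F
Output column (row 0 .. row 31) = 00110011001100110000000011111111
Output column grouped in 4s = 0011 0011 0011 0011 0000 0000 1111 1111 = 0x333300FF
Convert to decimal digit by digit (value = value*16 + digit):
  3 -> 3
  3*16 + 3 = 51
  51*16 + 3 = 819
  819*16 + 3 = 13107
  13107*16 + 0 = 209712
  209712*16 + 0 = 3355392
  3355392*16 + 15 (F) = 53686287
  53686287*16 + 15 (F) = 858980607
Decimal = 858980607

858980607


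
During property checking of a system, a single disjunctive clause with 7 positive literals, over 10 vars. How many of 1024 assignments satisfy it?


Step 1: Total=2^10=1024
Step 2: Unsat when all 7 false: 2^3=8
Step 3: Sat=1024-8=1016

1016


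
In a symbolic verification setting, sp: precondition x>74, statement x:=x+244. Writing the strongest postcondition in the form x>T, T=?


Formula: sp(P, x:=E) = exists old_x. (x = E[old_x/x]) AND P[old_x/x] (old_x is the value of x before the assignment; eliminate old_x by solving x = E[old_x/x] for old_x)
Step 1: Precondition P: x>74, i.e. old_x > 74
Step 2: Assignment gives x = old_x + 244, so old_x = x - 244
Step 3: Substitute into P: x - 244 > 74
Step 4: Simplify: x > 74+244 = 318

318


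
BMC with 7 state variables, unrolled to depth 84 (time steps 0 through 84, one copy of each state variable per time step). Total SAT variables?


BMC unrolls to depth k, creating one copy of each state var for steps 0..k.
Step count = 84 + 1 = 85 (steps 0 through 84)
Vars per step = 7
Total = 7 * 85 = 595

595


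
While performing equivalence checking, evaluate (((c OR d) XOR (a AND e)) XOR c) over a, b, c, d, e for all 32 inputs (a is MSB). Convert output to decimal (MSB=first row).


Formula: (((c OR d) XOR (a AND e)) XOR c) over a, b, c, d, e (32 rows)
Evaluate each row (bits = a,b,c,d,e, MSB first):
  row 0 [00000]: (((0 OR 0) XOR (0 AND 0)) XOR 0) -> 0
  row 1 [00001]: (((0 OR 0) XOR (0 AND 1)) XOR 0) -> 0
  row 2 [00010]: (((0 OR 1) XOR (0 AND 0)) XOR 0) -> 1
  row 3 [00011]: (((0 OR 1) XOR (0 AND 1)) XOR 0) -> 1
  row 4 [00100]: (((1 OR 0) XOR (0 AND 0)) XOR 1) -> 0
  row 5 [00101]: (((1 OR 0) XOR (0 AND 1)) XOR 1) -> 0
  row 6 [00110]: (((1 OR 1) XOR (0 AND 0)) XOR 1) -> 0
  row 7 [00111]: (((1 OR 1) XOR (0 AND 1)) XOR 1) -> 0
  row 8 [01000]: (((0 OR 0) XOR (0 AND 0)) XOR 0) -> 0
  row 9 [01001]: (((0 OR 0) XOR (0 AND 1)) XOR 0) -> 0
  row 10 [01010]: (((0 OR 1) XOR (0 AND 0)) XOR 0) -> 1
  row 11 [01011]: (((0 OR 1) XOR (0 AND 1)) XOR 0) -> 1
  row 12 [01100]: (((1 OR 0) XOR (0 AND 0)) XOR 1) -> 0
  row 13 [01101]: (((1 OR 0) XOR (0 AND 1)) XOR 1) -> 0
  row 14 [01110]: (((1 OR 1) XOR (0 AND 0)) XOR 1) -> 0
  row 15 [01111]: (((1 OR 1) XOR (0 AND 1)) XOR 1) -> 0
  row 16 [10000]: (((0 OR 0) XOR (1 AND 0)) XOR 0) -> 0
  row 17 [10001]: (((0 OR 0) XOR (1 AND 1)) XOR 0) -> 1
  row 18 [10010]: (((0 OR 1) XOR (1 AND 0)) XOR 0) -> 1
  row 19 [10011]: (((0 OR 1) XOR (1 AND 1)) XOR 0) -> 0
  row 20 [10100]: (((1 OR 0) XOR (1 AND 0)) XOR 1) -> 0
  row 21 [10101]: (((1 OR 0) XOR (1 AND 1)) XOR 1) -> 1
  row 22 [10110]: (((1 OR 1) XOR (1 AND 0)) XOR 1) -> 0
  row 23 [10111]: (((1 OR 1) XOR (1 AND 1)) XOR 1) -> 1
  row 24 [11000]: (((0 OR 0) XOR (1 AND 0)) XOR 0) -> 0
  row 25 [11001]: (((0 OR 0) XOR (1 AND 1)) XOR 0) -> 1
  row 26 [11010]: (((0 OR 1) XOR (1 AND 0)) XOR 0) -> 1
  row 27 [11011]: (((0 OR 1) XOR (1 AND 1)) XOR 0) -> 0
  row 28 [11100]: (((1 OR 0) XOR (1 AND 0)) XOR 1) -> 0
  row 29 [11101]: (((1 OR 0) XOR (1 AND 1)) XOR 1) -> 1
  row 30 [11110]: (((1 OR 1) XOR (1 AND 0)) XOR 1) -> 0
  row 31 [11111]: (((1 OR 1) XOR (1 AND 1)) XOR 1) -> 1
Full result column, 4 rows per line (a,b,c fixed per line; d,e runs 00..11 left to right):
  rows 0-3 [a,b,c=000]: 0011  = hex 3
  rows 4-7 [a,b,c=001]: 0000  = hex 0
  rows 8-11 [a,b,c=010]: 0011  = hex 3
  rows 12-15 [a,b,c=011]: 0000  = hex 0
  rows 16-19 [a,b,c=100]: 0110  = hex 6
  rows 20-23 [a,b,c=101]: 0101  = hex 5
  rows 24-27 [a,b,c=110]: 0110  = hex 6
  rows 28-31 [a,b,c=111]: 0101  = hex 5
Output column (row 0 .. row 31) = 00110000001100000110010101100101
Output column grouped in 4s = 0011 0000 0011 0000 0110 0101 0110 0101 = 0x30306565
Convert to decimal digit by digit (value = value*16 + digit):
  3 -> 3
  3*16 + 0 = 48
  48*16 + 3 = 771
  771*16 + 0 = 12336
  12336*16 + 6 = 197382
  197382*16 + 5 = 3158117
  3158117*16 + 6 = 50529878
  50529878*16 + 5 = 808478053
Decimal = 808478053

808478053


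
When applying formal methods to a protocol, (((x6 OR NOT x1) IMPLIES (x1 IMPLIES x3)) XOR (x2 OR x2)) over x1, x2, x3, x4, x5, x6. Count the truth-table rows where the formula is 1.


Formula: (((x6 OR NOT x1) IMPLIES (x1 IMPLIES x3)) XOR (x2 OR x2)) over 6 vars (64 rows)
Evaluate each row (x1, x2, x3, x4, x5, x6 as bits, MSB first):
  row 0 [000000]: (((0 OR NOT 0) IMPLIES (0 IMPLIES 0)) XOR (0 OR 0)) -> 1
  row 1 [000001]: (((1 OR NOT 0) IMPLIES (0 IMPLIES 0)) XOR (0 OR 0)) -> 1
  row 2 [000010]: (((0 OR NOT 0) IMPLIES (0 IMPLIES 0)) XOR (0 OR 0)) -> 1
  row 3 [000011]: (((1 OR NOT 0) IMPLIES (0 IMPLIES 0)) XOR (0 OR 0)) -> 1
  row 4 [000100]: (((0 OR NOT 0) IMPLIES (0 IMPLIES 0)) XOR (0 OR 0)) -> 1
  (every remaining row is evaluated the same way; all 64 results are listed next)
Full result column, 8 rows per line (x1,x2,x3 fixed per line; x4,x5,x6 runs 000..111 left to right):
  rows 0-7 [x1,x2,x3=000]: 11111111  (ones: 8)
  rows 8-15 [x1,x2,x3=001]: 11111111  (ones: 8)
  rows 16-23 [x1,x2,x3=010]: 00000000  (ones: 0)
  rows 24-31 [x1,x2,x3=011]: 00000000  (ones: 0)
  rows 32-39 [x1,x2,x3=100]: 10101010  (ones: 4)
  rows 40-47 [x1,x2,x3=101]: 11111111  (ones: 8)
  rows 48-55 [x1,x2,x3=110]: 01010101  (ones: 4)
  rows 56-63 [x1,x2,x3=111]: 00000000  (ones: 0)
Count of 1-rows = 8+8+0+0+4+8+4+0 = 32

32


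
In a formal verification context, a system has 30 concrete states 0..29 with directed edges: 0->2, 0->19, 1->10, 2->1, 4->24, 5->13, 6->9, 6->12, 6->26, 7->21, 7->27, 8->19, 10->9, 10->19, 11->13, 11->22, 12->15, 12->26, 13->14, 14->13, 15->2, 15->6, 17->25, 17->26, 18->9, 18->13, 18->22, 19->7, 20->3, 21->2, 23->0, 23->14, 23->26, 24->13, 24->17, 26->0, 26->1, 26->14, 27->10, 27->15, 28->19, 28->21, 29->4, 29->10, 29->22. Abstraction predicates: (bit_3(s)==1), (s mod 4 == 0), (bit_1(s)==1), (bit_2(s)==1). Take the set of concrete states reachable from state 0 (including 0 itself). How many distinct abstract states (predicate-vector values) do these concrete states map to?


BFS from 0:
Concrete reachable: {0, 1, 2, 6, 7, 9, 10, 12, 13, 14, 15, 19, 21, 26, 27}
Abstract via predicates (bit_3(s)==1), (s mod 4 == 0), (bit_1(s)==1), (bit_2(s)==1):
  (0,0,0,0) <- {1}
  (0,0,0,1) <- {21}
  (0,0,1,0) <- {2, 19}
  (0,0,1,1) <- {6, 7}
  (0,1,0,0) <- {0}
  (1,0,0,0) <- {9}
  (1,0,0,1) <- {13}
  (1,0,1,0) <- {10, 26, 27}
  (1,0,1,1) <- {14, 15}
  (1,1,0,1) <- {12}
Distinct abstract states = 10

10


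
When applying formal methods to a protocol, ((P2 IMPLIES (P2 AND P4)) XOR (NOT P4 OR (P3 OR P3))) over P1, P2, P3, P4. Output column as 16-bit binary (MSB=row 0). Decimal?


Formula: ((P2 IMPLIES (P2 AND P4)) XOR (NOT P4 OR (P3 OR P3))) over P1, P2, P3, P4 (16 rows)
Evaluate each row (bits = P1,P2,P3,P4, MSB first):
  row 0 [0000]: ((0 IMPLIES (0 AND 0)) XOR (NOT 0 OR (0 OR 0))) -> 0
  row 1 [0001]: ((0 IMPLIES (0 AND 1)) XOR (NOT 1 OR (0 OR 0))) -> 1
  row 2 [0010]: ((0 IMPLIES (0 AND 0)) XOR (NOT 0 OR (1 OR 1))) -> 0
  row 3 [0011]: ((0 IMPLIES (0 AND 1)) XOR (NOT 1 OR (1 OR 1))) -> 0
  row 4 [0100]: ((1 IMPLIES (1 AND 0)) XOR (NOT 0 OR (0 OR 0))) -> 1
  row 5 [0101]: ((1 IMPLIES (1 AND 1)) XOR (NOT 1 OR (0 OR 0))) -> 1
  row 6 [0110]: ((1 IMPLIES (1 AND 0)) XOR (NOT 0 OR (1 OR 1))) -> 1
  row 7 [0111]: ((1 IMPLIES (1 AND 1)) XOR (NOT 1 OR (1 OR 1))) -> 0
  row 8 [1000]: ((0 IMPLIES (0 AND 0)) XOR (NOT 0 OR (0 OR 0))) -> 0
  row 9 [1001]: ((0 IMPLIES (0 AND 1)) XOR (NOT 1 OR (0 OR 0))) -> 1
  row 10 [1010]: ((0 IMPLIES (0 AND 0)) XOR (NOT 0 OR (1 OR 1))) -> 0
  row 11 [1011]: ((0 IMPLIES (0 AND 1)) XOR (NOT 1 OR (1 OR 1))) -> 0
  row 12 [1100]: ((1 IMPLIES (1 AND 0)) XOR (NOT 0 OR (0 OR 0))) -> 1
  row 13 [1101]: ((1 IMPLIES (1 AND 1)) XOR (NOT 1 OR (0 OR 0))) -> 1
  row 14 [1110]: ((1 IMPLIES (1 AND 0)) XOR (NOT 0 OR (1 OR 1))) -> 1
  row 15 [1111]: ((1 IMPLIES (1 AND 1)) XOR (NOT 1 OR (1 OR 1))) -> 0
Full result column, 4 rows per line (P1,P2 fixed per line; P3,P4 runs 00..11 left to right):
  rows 0-3 [P1,P2=00]: 0100  = hex 4
  rows 4-7 [P1,P2=01]: 1110  = hex E
  rows 8-11 [P1,P2=10]: 0100  = hex 4
  rows 12-15 [P1,P2=11]: 1110  = hex E
Output column (row 0 .. row 15) = 0100111001001110
Output column grouped in 4s = 0100 1110 0100 1110 = 0x4E4E
Convert to decimal digit by digit (value = value*16 + digit):
  4 -> 4
  4*16 + 14 (E) = 78
  78*16 + 4 = 1252
  1252*16 + 14 (E) = 20046
Decimal = 20046

20046
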